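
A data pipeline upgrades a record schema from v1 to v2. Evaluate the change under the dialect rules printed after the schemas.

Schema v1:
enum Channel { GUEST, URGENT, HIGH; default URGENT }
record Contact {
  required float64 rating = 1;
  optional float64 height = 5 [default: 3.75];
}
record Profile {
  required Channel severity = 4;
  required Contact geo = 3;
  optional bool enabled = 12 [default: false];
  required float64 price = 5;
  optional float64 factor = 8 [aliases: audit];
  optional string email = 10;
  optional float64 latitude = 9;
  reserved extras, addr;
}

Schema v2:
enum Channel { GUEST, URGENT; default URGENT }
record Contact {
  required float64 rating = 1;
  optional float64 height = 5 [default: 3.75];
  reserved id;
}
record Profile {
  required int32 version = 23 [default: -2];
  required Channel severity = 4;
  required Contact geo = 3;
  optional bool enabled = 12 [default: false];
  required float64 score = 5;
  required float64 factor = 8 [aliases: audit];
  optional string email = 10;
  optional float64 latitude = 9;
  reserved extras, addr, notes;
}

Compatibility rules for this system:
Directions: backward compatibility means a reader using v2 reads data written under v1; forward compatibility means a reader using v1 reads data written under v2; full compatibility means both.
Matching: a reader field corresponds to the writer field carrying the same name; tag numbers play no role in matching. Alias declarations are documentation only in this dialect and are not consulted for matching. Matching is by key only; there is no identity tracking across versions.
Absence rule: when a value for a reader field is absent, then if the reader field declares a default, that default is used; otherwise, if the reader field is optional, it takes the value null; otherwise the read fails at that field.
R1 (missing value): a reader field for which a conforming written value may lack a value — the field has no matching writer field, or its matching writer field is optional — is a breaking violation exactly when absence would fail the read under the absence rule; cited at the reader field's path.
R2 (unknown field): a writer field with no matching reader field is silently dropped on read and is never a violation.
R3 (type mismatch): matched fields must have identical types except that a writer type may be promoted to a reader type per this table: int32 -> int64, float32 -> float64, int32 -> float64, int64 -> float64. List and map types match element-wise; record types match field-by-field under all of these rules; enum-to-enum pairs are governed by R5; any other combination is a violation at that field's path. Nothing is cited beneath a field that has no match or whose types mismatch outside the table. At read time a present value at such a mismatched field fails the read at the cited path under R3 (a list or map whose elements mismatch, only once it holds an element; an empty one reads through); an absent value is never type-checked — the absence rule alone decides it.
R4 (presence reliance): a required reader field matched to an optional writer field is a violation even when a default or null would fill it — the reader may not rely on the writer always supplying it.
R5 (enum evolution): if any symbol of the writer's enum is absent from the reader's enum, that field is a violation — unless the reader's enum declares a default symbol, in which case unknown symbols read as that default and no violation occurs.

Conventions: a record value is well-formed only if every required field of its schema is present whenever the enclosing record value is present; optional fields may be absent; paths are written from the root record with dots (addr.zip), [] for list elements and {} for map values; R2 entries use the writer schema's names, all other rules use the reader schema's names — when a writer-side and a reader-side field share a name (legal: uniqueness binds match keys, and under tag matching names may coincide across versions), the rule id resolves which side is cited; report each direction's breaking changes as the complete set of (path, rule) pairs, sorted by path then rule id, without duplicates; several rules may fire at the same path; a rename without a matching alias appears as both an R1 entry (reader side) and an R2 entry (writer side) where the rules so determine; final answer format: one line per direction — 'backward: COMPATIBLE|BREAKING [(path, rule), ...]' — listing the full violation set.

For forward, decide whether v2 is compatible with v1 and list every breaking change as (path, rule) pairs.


forward: BREAKING [(price, R1)]

each type pair in Profile: writer, then reader
forward analysis of Profile with v1 as reader and v2 as writer:
  severity <- severity (Channel -> Channel, writer required)
  geo <- geo (Contact -> Contact, writer required)
  enabled <- enabled (bool -> bool, writer optional)
  price: no writer-side match
  factor <- factor (float64 -> float64, writer required)
  email <- email (string -> string, writer optional)
  latitude <- latitude (float64 -> float64, writer optional)
  version (writer side), unknown to reader
  score (writer side), unknown to reader
  geo.rating <- geo.rating (float64 -> float64, writer required)
  geo.height <- geo.height (float64 -> float64, writer optional)
  breaking: (price, R1)
  => forward: BREAKING (1)
checking off the Profile differences that do not matter here:
  enum Channel (field severity in record Profile): symbol HIGH removed -> triggers nothing under Profile's printed rules — same verdict
  field factor in record Profile: optional changed to required -> matters only for Profile's backward compatibility — outside the asked direction
  added field version to record Profile: required int32, tag 23, default -2 (in v2 it sits immediately before severity) -> triggers nothing under Profile's printed rules — same verdict


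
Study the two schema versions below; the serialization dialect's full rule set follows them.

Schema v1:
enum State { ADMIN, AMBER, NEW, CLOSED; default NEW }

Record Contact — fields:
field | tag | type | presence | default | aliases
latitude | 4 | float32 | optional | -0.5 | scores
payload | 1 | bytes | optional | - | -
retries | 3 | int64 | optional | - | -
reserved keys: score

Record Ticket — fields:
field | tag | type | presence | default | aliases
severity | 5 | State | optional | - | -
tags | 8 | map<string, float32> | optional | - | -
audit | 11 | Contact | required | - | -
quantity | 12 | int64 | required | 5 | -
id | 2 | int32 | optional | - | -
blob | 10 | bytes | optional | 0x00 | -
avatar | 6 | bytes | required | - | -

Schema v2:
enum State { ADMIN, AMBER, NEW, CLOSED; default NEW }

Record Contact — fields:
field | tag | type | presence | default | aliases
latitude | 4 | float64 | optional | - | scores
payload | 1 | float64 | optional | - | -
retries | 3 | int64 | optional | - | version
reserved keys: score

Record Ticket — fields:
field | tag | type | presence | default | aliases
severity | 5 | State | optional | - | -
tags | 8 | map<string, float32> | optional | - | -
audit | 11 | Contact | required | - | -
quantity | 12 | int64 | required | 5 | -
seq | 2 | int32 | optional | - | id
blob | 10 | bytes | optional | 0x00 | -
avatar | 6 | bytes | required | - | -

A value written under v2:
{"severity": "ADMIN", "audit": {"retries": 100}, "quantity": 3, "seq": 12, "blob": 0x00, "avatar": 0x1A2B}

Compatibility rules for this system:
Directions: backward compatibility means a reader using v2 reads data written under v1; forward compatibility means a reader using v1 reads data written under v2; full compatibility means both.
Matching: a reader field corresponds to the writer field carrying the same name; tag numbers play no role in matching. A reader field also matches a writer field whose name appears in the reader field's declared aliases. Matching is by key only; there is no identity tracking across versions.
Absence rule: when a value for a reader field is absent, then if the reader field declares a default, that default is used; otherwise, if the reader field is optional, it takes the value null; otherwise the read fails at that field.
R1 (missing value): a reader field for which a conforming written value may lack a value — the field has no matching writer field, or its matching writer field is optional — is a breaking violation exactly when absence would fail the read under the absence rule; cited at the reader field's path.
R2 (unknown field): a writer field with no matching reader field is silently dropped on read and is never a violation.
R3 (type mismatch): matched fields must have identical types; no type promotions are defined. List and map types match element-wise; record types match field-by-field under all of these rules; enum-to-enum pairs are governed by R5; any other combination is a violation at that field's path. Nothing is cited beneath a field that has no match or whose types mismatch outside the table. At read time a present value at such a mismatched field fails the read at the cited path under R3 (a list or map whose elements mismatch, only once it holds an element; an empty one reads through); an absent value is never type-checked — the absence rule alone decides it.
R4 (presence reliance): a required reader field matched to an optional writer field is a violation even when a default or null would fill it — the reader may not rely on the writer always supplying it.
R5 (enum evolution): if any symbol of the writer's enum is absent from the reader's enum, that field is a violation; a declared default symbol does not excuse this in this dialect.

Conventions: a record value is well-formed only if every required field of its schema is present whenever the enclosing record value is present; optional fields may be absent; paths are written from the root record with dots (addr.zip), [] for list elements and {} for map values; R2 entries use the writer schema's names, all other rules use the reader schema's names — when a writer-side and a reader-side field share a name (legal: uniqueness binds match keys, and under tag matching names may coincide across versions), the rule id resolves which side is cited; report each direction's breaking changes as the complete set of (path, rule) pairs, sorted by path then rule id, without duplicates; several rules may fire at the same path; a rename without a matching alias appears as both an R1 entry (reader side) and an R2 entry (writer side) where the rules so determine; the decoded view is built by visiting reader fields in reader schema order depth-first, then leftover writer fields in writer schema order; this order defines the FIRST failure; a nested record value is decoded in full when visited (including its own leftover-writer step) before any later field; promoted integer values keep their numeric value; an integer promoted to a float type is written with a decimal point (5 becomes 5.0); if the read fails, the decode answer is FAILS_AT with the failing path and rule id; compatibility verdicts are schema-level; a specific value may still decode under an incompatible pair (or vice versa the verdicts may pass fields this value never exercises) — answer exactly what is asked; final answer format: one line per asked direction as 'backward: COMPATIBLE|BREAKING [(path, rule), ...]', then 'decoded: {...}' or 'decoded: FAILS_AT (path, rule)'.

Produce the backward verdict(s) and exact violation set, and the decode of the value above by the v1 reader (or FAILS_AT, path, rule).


in Ticket below, arrows point writer -> reader
backward on Ticket — v2 reading data written by v1:
  severity: paired with writer severity (State -> State; writer optional)
  tags: paired with writer tags (map<string, float32> -> map<string, float32>; writer optional)
  audit: paired with writer audit (Contact -> Contact; writer required)
  quantity: paired with writer quantity (int64 -> int64; writer required)
  seq: paired with writer id (int32 -> int32; writer optional)
  blob: paired with writer blob (bytes -> bytes; writer optional)
  avatar: paired with writer avatar (bytes -> bytes; writer required)
  audit.latitude: paired with writer audit.latitude (float32 -> float64; writer optional)
  audit.payload: paired with writer audit.payload (bytes -> float64; writer optional)
  audit.retries: paired with writer audit.retries (int64 -> int64; writer optional)
  violation R3 at audit.latitude
  violation R3 at audit.payload
  backward on Ticket therefore BREAKING (2)
migrating the Ticket value to v1:
  severity := "ADMIN"
  tags := null (not supplied -> null)
  audit.latitude := -0.5 (no value, default fills)
  audit.payload := null (not supplied -> null)
  audit.retries := 100
  quantity := 3
  id := null (not supplied -> null)
  blob := 0x00
  avatar := 0x1A2B
  writer seq: unmatched, discarded
  => decoded: {"severity": "ADMIN", "tags": null, "audit": {"latitude": -0.5, "payload": null, "retries": 100}, "quantity": 3, "id": null, "blob": 0x00, "avatar": 0x1A2B}

backward: BREAKING [(audit.latitude, R3), (audit.payload, R3)]; decoded: {"severity": "ADMIN", "tags": null, "audit": {"latitude": -0.5, "payload": null, "retries": 100}, "quantity": 3, "id": null, "blob": 0x00, "avatar": 0x1A2B}


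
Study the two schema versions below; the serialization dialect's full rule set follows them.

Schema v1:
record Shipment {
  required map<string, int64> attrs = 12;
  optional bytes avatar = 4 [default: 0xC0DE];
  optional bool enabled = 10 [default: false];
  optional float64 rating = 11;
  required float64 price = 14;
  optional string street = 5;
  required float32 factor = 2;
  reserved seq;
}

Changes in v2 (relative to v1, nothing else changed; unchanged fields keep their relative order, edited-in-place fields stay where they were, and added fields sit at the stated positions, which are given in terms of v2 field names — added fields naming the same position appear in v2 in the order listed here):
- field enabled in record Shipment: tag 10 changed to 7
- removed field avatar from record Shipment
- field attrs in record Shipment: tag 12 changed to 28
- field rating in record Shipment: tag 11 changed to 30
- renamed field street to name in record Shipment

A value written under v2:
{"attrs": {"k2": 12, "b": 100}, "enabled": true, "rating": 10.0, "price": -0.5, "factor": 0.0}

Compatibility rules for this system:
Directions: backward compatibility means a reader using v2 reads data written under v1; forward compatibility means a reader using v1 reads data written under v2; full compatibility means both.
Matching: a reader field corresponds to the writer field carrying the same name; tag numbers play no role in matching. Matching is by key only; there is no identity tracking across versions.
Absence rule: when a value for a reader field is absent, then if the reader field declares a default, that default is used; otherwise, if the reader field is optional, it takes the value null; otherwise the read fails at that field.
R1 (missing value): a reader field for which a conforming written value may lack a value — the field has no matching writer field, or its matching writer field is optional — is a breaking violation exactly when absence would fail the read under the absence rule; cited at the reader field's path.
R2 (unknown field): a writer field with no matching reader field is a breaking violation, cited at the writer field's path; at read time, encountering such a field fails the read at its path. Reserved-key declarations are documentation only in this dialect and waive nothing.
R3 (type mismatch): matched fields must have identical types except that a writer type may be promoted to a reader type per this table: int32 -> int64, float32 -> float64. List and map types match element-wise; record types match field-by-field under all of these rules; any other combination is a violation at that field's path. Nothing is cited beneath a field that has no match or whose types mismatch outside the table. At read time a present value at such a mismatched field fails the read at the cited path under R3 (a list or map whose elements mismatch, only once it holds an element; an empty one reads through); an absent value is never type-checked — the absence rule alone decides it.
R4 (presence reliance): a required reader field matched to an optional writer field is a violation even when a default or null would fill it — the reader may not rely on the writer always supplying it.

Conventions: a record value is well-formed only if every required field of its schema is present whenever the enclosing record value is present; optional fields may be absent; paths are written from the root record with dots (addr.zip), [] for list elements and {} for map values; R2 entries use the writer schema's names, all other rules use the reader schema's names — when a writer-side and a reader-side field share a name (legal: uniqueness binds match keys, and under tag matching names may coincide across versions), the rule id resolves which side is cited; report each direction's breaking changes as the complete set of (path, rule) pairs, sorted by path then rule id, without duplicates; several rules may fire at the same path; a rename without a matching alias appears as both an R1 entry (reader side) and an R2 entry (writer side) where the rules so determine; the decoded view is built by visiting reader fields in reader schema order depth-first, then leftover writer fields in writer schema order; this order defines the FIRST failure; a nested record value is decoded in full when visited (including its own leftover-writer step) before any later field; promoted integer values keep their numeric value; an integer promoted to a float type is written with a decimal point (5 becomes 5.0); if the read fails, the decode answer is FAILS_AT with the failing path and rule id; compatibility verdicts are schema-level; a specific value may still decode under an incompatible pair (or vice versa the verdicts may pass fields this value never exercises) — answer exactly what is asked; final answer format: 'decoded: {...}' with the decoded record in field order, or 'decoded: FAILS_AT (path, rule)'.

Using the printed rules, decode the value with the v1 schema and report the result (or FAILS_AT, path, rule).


decoded: {"attrs": {"k2": 12, "b": 100}, "avatar": 0xC0DE, "enabled": true, "rating": 10.0, "price": -0.5, "street": null, "factor": 0.0}

arrows below run writer -> reader for Shipment
decode (reader v1):
  attrs := {"k2": 12, "b": 100}
  avatar := 0xC0DE (no value, default fills)
  enabled := true
  rating := 10.0
  price := -0.5
  street := null (not supplied -> null)
  factor := 0.0
  => decoded: {"attrs": {"k2": 12, "b": 100}, "avatar": 0xC0DE, "enabled": true, "rating": 10.0, "price": -0.5, "street": null, "factor": 0.0}
remaining Shipment differences; none change what is asked:
  field enabled in record Shipment: tag 10 changed to 7 -> fires no rule on Shipment under this dialect and leaves the result unchanged
  removed field avatar from record Shipment -> changes Shipment's schema-level verdicts only — the decode of this value is the same
  field attrs in record Shipment: tag 12 changed to 28 -> fires no rule on Shipment under this dialect and leaves the result unchanged
  field rating in record Shipment: tag 11 changed to 30 -> fires no rule on Shipment under this dialect and leaves the result unchanged
  renamed field street to name in record Shipment -> changes Shipment's schema-level verdicts only — the decode of this value is the same


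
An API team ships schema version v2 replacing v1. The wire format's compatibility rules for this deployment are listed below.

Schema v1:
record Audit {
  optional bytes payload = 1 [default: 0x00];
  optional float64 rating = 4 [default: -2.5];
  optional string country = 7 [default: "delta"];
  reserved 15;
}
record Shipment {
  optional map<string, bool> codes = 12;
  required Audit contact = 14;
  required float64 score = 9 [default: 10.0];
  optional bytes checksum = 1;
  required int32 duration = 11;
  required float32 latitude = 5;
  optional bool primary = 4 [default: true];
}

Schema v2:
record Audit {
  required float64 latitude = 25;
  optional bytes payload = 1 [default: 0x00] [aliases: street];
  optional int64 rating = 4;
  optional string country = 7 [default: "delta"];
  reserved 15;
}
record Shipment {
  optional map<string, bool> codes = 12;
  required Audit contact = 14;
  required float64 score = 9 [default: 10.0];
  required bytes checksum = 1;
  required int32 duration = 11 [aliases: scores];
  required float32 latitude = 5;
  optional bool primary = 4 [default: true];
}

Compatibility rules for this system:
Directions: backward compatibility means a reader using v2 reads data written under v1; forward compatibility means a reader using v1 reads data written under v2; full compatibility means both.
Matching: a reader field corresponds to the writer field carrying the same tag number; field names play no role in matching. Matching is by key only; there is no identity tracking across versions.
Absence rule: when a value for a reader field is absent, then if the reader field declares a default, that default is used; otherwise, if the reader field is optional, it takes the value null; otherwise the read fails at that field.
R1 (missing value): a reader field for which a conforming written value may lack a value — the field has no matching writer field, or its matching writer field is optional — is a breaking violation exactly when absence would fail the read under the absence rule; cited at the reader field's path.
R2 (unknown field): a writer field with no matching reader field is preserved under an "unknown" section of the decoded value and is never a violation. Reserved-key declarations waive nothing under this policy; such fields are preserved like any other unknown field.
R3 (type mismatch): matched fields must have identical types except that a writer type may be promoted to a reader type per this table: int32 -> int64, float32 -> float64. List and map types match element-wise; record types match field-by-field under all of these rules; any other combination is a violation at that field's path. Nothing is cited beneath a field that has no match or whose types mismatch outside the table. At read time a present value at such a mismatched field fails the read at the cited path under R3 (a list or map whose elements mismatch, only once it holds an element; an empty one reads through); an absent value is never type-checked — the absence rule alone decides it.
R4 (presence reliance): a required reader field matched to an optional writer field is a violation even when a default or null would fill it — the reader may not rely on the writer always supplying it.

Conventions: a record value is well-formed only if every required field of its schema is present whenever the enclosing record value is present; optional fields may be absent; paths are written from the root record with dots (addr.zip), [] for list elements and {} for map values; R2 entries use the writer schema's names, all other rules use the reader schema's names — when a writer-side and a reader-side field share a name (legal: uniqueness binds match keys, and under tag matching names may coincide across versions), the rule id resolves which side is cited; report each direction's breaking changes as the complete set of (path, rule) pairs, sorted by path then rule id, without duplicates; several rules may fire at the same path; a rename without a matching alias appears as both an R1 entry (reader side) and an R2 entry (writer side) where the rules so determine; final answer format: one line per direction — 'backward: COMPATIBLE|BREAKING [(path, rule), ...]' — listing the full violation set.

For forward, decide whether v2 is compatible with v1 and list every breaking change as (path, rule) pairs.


arrows below run writer -> reader for Shipment
checking forward for Shipment: reader v1 against writer v2:
  map<string, bool> -> map<string, bool>, writer optional: codes aligns to codes
  Audit -> Audit, writer required: contact aligns to contact
  float64 -> float64, writer required: score aligns to score
  bytes -> bytes, writer required: checksum aligns to checksum
  int32 -> int32, writer required: duration aligns to duration
  float32 -> float32, writer required: latitude aligns to latitude
  bool -> bool, writer optional: primary aligns to primary
  bytes -> bytes, writer optional: contact.payload aligns to contact.payload
  int64 -> float64, writer optional: contact.rating aligns to contact.rating
  string -> string, writer optional: contact.country aligns to contact.country
  contact.latitude (writer side), unknown to reader
  breaking: (contact.rating, R3)
  => forward: BREAKING (1)
remaining Shipment differences; none change what is asked:
  added field latitude to record Audit: required float64, tag 25 (in v2 it sits immediately before payload) -> fires only in the backward direction of Shipment, which is not asked here
  field checksum in record Shipment: optional changed to required -> fires only in the backward direction of Shipment, which is not asked here

forward: BREAKING [(contact.rating, R3)]


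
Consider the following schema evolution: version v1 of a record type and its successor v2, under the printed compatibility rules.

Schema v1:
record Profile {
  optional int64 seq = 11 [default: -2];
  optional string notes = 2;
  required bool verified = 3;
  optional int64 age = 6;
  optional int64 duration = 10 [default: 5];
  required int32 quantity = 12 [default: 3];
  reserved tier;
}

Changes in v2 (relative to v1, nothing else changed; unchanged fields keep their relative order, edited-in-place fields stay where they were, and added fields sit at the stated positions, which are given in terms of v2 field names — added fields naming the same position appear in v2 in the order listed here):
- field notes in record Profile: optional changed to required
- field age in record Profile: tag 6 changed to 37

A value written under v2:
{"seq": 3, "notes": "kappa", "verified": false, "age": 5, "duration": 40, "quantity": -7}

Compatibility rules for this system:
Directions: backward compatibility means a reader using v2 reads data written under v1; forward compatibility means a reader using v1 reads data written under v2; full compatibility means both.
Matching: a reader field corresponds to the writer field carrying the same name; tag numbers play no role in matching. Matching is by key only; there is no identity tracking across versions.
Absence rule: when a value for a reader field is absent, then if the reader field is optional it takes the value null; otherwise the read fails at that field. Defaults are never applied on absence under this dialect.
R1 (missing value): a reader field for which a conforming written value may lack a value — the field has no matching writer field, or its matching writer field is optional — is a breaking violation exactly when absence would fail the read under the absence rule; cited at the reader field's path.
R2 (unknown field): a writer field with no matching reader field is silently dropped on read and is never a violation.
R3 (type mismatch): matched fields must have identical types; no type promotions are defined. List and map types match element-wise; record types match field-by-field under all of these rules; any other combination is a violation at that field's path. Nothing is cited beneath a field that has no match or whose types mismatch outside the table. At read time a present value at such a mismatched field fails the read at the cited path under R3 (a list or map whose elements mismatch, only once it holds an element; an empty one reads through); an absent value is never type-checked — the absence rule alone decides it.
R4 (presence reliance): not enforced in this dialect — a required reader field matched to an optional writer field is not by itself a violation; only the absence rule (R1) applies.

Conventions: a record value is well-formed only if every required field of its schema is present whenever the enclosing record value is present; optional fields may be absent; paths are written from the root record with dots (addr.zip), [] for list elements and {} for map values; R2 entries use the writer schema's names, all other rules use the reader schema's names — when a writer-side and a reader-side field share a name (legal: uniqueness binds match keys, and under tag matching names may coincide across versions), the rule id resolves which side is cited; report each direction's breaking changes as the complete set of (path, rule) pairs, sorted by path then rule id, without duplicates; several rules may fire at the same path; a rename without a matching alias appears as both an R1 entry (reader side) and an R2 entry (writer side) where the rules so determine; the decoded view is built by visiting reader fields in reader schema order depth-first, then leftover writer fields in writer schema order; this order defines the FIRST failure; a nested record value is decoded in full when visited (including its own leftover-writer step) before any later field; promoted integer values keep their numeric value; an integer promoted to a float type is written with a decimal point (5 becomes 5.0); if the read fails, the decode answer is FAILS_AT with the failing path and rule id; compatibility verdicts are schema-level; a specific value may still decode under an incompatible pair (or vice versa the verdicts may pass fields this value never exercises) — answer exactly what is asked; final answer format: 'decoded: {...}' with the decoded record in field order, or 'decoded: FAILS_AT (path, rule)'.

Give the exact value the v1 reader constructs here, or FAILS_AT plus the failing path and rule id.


each type pair in Profile: writer, then reader
decode walk for Profile under reader schema v1:
  seq := 3
  notes := "kappa"
  verified := false
  age := 5
  duration := 40
  quantity := -7
  => decoded: {"seq": 3, "notes": "kappa", "verified": false, "age": 5, "duration": 40, "quantity": -7}
the other Profile changes do not affect what is asked:
  field notes in record Profile: optional changed to required -> shifts the Profile verdicts, not this decode
  field age in record Profile: tag 6 changed to 37 -> fires no rule on Profile under this dialect and leaves the result unchanged

decoded: {"seq": 3, "notes": "kappa", "verified": false, "age": 5, "duration": 40, "quantity": -7}


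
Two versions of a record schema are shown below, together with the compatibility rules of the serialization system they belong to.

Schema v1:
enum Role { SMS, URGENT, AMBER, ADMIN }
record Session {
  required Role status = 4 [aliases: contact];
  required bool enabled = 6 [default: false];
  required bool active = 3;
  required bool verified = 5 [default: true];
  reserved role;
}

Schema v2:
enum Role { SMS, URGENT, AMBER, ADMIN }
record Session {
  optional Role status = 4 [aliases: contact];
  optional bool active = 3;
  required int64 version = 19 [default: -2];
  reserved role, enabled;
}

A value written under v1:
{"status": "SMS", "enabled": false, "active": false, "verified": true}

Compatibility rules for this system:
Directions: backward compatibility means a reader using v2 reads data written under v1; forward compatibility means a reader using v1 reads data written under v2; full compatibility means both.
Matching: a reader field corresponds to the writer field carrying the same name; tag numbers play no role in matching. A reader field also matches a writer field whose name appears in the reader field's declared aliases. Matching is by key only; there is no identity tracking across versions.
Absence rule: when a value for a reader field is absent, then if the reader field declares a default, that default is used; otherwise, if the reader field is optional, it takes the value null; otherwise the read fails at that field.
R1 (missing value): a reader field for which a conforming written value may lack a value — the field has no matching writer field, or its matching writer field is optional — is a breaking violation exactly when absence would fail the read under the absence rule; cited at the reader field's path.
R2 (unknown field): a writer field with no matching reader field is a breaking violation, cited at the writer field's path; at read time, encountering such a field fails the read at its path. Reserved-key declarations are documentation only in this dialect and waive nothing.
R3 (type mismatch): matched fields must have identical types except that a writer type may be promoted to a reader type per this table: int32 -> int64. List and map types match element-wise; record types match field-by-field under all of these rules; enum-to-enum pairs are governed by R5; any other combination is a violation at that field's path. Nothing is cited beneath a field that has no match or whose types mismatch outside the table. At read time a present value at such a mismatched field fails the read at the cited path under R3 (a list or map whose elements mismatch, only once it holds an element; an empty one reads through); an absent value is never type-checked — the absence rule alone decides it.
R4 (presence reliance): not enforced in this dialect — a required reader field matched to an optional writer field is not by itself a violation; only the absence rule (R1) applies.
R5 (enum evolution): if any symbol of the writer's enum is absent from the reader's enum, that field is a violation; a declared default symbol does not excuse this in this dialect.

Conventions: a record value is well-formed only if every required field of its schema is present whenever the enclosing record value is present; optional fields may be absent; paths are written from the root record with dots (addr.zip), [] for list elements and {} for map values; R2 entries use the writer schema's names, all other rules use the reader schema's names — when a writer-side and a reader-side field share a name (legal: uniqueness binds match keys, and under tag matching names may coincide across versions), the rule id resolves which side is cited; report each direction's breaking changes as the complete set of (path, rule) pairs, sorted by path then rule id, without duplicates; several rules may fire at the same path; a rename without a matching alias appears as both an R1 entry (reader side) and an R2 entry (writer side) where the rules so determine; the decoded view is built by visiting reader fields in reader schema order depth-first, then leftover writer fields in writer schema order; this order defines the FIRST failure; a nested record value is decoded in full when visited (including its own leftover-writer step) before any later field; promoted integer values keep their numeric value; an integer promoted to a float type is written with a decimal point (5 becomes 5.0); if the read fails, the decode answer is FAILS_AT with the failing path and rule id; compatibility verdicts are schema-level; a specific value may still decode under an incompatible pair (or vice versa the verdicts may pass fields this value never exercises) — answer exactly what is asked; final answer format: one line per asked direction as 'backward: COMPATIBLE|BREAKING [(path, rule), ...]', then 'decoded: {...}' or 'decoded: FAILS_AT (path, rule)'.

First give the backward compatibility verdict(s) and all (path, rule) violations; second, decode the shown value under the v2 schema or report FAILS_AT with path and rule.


each type pair in Session: writer, then reader
backward on Session — v2 reading data written by v1:
  status: Role -> Role, writer required; from status
  active: bool -> bool, writer required; from active
  version: no writer match
  enabled (writer side), unknown to reader
  verified (writer side), unknown to reader
  rule R2 violated at enabled
  rule R2 violated at verified
  => 2 violation(s): backward is BREAKING for Session
decode (reader v2):
  status := "SMS"
  active := false
  version := -2 (missing; default applied)
  read fails at enabled under R2 (unknown field)
  => FAILS_AT (enabled, R2)
diffs on Session not affecting the asked answer:
  field active in record Session: required changed to optional -> affects forward compatibility only, which is not asked
  field status in record Session: required changed to optional -> affects forward compatibility only, which is not asked
  added field version to record Session: required int64, tag 19, default -2 (in v2 it sits last) -> affects forward compatibility only, which is not asked

backward: BREAKING [(enabled, R2), (verified, R2)]; decoded: FAILS_AT (enabled, R2)


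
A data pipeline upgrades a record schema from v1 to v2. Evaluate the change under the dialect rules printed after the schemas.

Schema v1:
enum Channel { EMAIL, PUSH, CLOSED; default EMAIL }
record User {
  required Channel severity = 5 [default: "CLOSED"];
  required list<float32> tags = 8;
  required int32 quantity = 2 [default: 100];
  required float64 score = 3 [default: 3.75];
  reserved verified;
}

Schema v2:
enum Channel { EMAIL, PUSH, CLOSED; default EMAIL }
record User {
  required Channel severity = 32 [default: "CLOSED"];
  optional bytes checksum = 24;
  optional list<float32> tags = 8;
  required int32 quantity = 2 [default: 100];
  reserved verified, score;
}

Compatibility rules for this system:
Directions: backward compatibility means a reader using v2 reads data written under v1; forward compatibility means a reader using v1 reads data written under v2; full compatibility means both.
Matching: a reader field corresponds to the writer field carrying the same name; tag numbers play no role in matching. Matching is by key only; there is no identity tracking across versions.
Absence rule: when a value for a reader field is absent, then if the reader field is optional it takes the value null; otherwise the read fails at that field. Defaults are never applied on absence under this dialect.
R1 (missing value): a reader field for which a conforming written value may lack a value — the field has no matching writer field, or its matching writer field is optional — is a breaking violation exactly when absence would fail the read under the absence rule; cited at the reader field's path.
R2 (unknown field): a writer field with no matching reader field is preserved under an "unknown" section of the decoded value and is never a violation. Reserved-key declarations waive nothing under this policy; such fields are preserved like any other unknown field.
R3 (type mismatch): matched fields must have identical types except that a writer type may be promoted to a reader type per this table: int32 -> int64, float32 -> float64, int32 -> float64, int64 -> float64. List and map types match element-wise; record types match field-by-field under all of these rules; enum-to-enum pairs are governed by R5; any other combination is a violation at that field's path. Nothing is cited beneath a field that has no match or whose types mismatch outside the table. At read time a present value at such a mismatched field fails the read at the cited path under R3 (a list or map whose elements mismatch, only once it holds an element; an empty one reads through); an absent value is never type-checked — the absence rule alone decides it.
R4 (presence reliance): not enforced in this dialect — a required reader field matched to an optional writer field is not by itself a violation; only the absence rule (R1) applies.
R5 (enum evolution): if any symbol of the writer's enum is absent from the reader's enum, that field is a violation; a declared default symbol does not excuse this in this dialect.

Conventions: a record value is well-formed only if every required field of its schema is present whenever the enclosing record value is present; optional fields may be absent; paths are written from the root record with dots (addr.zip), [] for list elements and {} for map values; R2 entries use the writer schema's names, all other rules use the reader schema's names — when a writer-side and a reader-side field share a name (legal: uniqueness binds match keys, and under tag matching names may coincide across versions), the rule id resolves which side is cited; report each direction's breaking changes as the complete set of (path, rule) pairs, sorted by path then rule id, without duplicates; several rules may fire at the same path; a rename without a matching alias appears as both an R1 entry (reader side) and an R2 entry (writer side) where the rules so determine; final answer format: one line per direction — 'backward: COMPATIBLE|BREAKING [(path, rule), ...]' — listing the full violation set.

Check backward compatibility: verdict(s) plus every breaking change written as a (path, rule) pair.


backward: COMPATIBLE []

the writer's type comes first in each User pair
backward pass over User, reader schema v2, writer schema v1:
  severity: paired with writer severity (Channel -> Channel; writer required)
  no writer field matches reader checksum
  tags: paired with writer tags (list<float32> -> list<float32>; writer required)
  quantity: paired with writer quantity (int32 -> int32; writer required)
  writer field score has no reader counterpart
  nothing fires on User: backward is COMPATIBLE
the rest of the User diff is inert for this question:
  field severity in record User: tag 5 changed to 32 -> no rule fires on it in User's dialect; the asked verdict holds
  removed field score from record User (its key "score" joins the reserved list) -> matters only for User's forward compatibility — outside the asked direction
  field tags in record User: required changed to optional -> matters only for User's forward compatibility — outside the asked direction
  added field checksum to record User: optional bytes, tag 24 (in v2 it sits immediately before tags) -> no rule fires on it in User's dialect; the asked verdict holds
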